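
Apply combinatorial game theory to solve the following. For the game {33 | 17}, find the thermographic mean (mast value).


Game = {33 | 17}, a switch {a | b} with numbers a > b.
Its thermograph has left wall a - t and right wall b + t, which meet at t = (a - b)/2, where both equal (a + b)/2. So the mast (mean value) is at (a + b)/2.
Mean = (33 + (17))/2 = 50/2 = 25

25


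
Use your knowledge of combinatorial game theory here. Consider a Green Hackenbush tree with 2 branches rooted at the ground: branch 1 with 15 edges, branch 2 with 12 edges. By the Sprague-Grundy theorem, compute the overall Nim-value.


The tree has 2 branches from the ground vertex.
In Green Hackenbush, the Nim-value of a simple path of length k is k.
Branch 1: length 15, Nim-value = 15
Branch 2: length 12, Nim-value = 12
Total Nim-value = XOR of all branch values:
0 XOR 15 = 15
15 XOR 12 = 3
Nim-value of the tree = 3

3


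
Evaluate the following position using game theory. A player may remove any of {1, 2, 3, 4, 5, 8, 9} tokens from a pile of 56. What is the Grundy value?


The subtraction set is S = {1, 2, 3, 4, 5, 8, 9}.
G(k) = mex{ G(k - s) : s in S, s <= k }. We compute iteratively: G(0) = 0.
G(1) = mex({0}) = 1
G(2) = mex({0, 1}) = 2
G(3) = mex({0, 1, 2}) = 3
G(4) = mex({0, 1, 2, 3}) = 4
G(5) = mex({0, 1, 2, 3, 4}) = 5
G(6) = mex({1, 2, 3, 4, 5}) = 0
G(7) = mex({0, 2, 3, 4, 5}) = 1
G(8) = mex({0, 1, 3, 4, 5}) = 2
G(9) = mex({0, 1, 2, 4, 5}) = 3
G(10) = mex({0, 1, 2, 3, 5}) = 4
G(11) = mex({0, 1, 2, 3, 4}) = 5
G(12) = mex({1, 2, 3, 4, 5}) = 0
G(13) = mex({0, 2, 3, 4, 5}) = 1
G(14) = mex({0, 1, 3, 4, 5}) = 2
Observe that G(6)..G(14) = 0, 1, 2, 3, 4, 5, 0, 1, 2 repeats G(0)..G(8) = 0, 1, 2, 3, 4, 5, 0, 1, 2.
For k >= max(S) = 9, G(k) is determined by the previous 9 values G(k-9)..G(k-1); a window of 9 consecutive values has recurred shifted by 6, so by induction G(k + 6) = G(k) for all k >= 0: the sequence is periodic from the start with period 6.
One period: G(0..5) = 0, 1, 2, 3, 4, 5.
56 mod 6 = 2, so G(56) = G(2) = 2.

2


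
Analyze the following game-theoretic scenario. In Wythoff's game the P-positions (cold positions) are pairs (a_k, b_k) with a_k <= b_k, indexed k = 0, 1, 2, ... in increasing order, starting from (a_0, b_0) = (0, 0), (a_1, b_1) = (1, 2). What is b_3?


By Wythoff's theorem, a_k = floor(k * phi) and b_k = floor(k * phi^2) = a_k + k, where phi = (1 + sqrt(5))/2 is the golden ratio.
phi = (1 + sqrt(5))/2 = 1.618034
phi^2 = phi + 1 = 2.618034
k = 3
k * phi^2 = 3 * 2.618034 = 7.854102
b_3 = floor(k * phi^2) = 7 (check: a_3 + k = 4 + 3 = 7)

7


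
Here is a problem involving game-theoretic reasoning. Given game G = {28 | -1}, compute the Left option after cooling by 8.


Original game: {28 | -1} (a switch {a | b} with a > b).
Cooling by t (for t below the temperature (a - b)/2 = 29/2) taxes each move by t: {a | b} cooled by t is {a - t | b + t}.
Cooling amount: t = 8
Cooled Left option: 28 - 8 = 20
Cooled Right option: -1 + 8 = 7
Cooled game: {20 | 7}
Left option = 20

20


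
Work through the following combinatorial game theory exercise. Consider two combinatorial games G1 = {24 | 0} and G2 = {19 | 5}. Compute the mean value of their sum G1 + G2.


G1 = {24 | 0}, G2 = {19 | 5}
Each is a switch {a | b} with numbers a > b; its mean value is (a + b)/2, and mean value is additive over game sums: m(G1 + G2) = m(G1) + m(G2).
Mean of G1 = (24 + (0))/2 = 24/2 = 12
Mean of G2 = (19 + (5))/2 = 24/2 = 12
Mean of G1 + G2 = 12 + 12 = 24

24


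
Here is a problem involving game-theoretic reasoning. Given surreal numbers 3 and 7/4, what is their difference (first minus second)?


x = 3, y = 7/4
Converting to common denominator: 4
x = 12/4, y = 7/4
x - y = 3 - 7/4 = 5/4

5/4


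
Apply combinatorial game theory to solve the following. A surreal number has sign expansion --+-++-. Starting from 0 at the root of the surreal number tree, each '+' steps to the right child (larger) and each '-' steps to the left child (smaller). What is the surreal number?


Sign expansion: --+-++-
Rule: track bounds (lo, hi), initially (-inf, +inf). On '+', the current value becomes lo and we move to the simplest number in (value, hi): value + 1 if hi = +inf, otherwise the midpoint (value + hi)/2. On '-', the current value becomes hi and we move to value - 1 if lo = -inf, otherwise the midpoint (lo + value)/2.
Start at 0.
Step 1: sign = -, move left. Bounds: (-inf, 0). Value = -1
Step 2: sign = -, move left. Bounds: (-inf, -1). Value = -2
Step 3: sign = +, move right. Bounds: (-2, -1). Value = -3/2
Step 4: sign = -, move left. Bounds: (-2, -3/2). Value = -7/4
Step 5: sign = +, move right. Bounds: (-7/4, -3/2). Value = -13/8
Step 6: sign = +, move right. Bounds: (-13/8, -3/2). Value = -25/16
Step 7: sign = -, move left. Bounds: (-13/8, -25/16). Value = -51/32
The surreal number with sign expansion --+-++- is -51/32.

-51/32


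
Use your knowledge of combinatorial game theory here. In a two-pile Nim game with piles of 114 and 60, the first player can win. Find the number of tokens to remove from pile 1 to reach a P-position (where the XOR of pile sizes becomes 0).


Piles: 114 and 60
Current XOR: 114 XOR 60 = 78 (non-zero, so this is an N-position).
To make the XOR zero, we need to find a move that balances the piles.
For pile 1 (size 114): target = 114 XOR 78 = 60
We reduce pile 1 from 114 to 60.
Tokens removed: 114 - 60 = 54
Verification: 60 XOR 60 = 0

54


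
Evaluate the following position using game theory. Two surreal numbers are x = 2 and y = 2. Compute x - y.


x = 2, y = 2
x - y = 2 - 2 = 0

0


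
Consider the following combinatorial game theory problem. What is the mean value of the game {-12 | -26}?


Game = {-12 | -26}, a switch {a | b} with numbers a > b.
Its thermograph has left wall a - t and right wall b + t, which meet at t = (a - b)/2, where both equal (a + b)/2. So the mast (mean value) is at (a + b)/2.
Mean = (-12 + (-26))/2 = -38/2 = -19

-19


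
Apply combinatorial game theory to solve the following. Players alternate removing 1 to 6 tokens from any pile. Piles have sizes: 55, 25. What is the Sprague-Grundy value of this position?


Subtraction set: {1, 2, 3, 4, 5, 6}
For this subtraction set, G(n) = n mod 7 (period = max + 1 = 7).
Pile 1 (size 55): G(55) = 55 mod 7 = 6
Pile 2 (size 25): G(25) = 25 mod 7 = 4
Total Grundy value = XOR of all: 6 XOR 4 = 2

2


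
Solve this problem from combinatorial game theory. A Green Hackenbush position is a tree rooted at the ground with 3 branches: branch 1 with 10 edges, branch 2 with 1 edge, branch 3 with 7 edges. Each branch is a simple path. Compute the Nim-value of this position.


The tree has 3 branches from the ground vertex.
In Green Hackenbush, the Nim-value of a simple path of length k is k.
Branch 1: length 10, Nim-value = 10
Branch 2: length 1, Nim-value = 1
Branch 3: length 7, Nim-value = 7
Total Nim-value = XOR of all branch values:
0 XOR 10 = 10
10 XOR 1 = 11
11 XOR 7 = 12
Nim-value of the tree = 12

12


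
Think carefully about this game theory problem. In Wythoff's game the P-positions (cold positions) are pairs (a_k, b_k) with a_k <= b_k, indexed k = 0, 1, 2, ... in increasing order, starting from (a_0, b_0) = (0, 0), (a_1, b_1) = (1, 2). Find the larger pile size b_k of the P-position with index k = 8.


By Wythoff's theorem, a_k = floor(k * phi) and b_k = floor(k * phi^2) = a_k + k, where phi = (1 + sqrt(5))/2 is the golden ratio.
phi = (1 + sqrt(5))/2 = 1.618034
phi^2 = phi + 1 = 2.618034
k = 8
k * phi^2 = 8 * 2.618034 = 20.944272
b_8 = floor(k * phi^2) = 20 (check: a_8 + k = 12 + 8 = 20)

20


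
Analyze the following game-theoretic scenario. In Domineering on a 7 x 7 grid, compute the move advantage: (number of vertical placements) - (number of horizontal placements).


Board is 7 x 7 (rows x cols).
Left (vertical) placements: (rows-1) * cols = 6 * 7 = 42
Right (horizontal) placements: rows * (cols-1) = 7 * 6 = 42
Advantage = Left - Right = 42 - 42 = 0

0


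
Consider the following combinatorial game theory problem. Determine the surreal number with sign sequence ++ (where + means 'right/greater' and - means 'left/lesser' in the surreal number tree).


Sign expansion: ++
Rule: track bounds (lo, hi), initially (-inf, +inf). On '+', the current value becomes lo and we move to the simplest number in (value, hi): value + 1 if hi = +inf, otherwise the midpoint (value + hi)/2. On '-', the current value becomes hi and we move to value - 1 if lo = -inf, otherwise the midpoint (lo + value)/2.
Start at 0.
Step 1: sign = +, move right. Bounds: (0, +inf). Value = 1
Step 2: sign = +, move right. Bounds: (1, +inf). Value = 2
The surreal number with sign expansion ++ is 2.

2


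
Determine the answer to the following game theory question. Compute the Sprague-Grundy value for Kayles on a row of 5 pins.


Kayles: a move removes 1 or 2 adjacent pins from a contiguous row.
Removing pins from a row of k leaves two independent rows (a, b) with a + b = k - 1 (one pin) or a + b = k - 2 (two pins); an end removal gives a = 0.
By Sprague-Grundy, G(k) = mex{ G(a) XOR G(b) } over all these splits. G(0) = 0.
G(1): splits (0,0):0^0=0 -> mex({0}) = 1
G(2): splits (0,1):0^1=1 (0,0):0^0=0 -> mex({0, 1}) = 2
G(3): splits (0,2):0^2=2 (1,1):1^1=0 (0,1):0^1=1 -> mex({0, 1, 2}) = 3
G(4): splits (0,3):0^3=3 (1,2):1^2=3 (0,2):0^2=2 (1,1):1^1=0 -> mex({0, 2, 3}) = 1
G(5): splits (0,4):0^1=1 (1,3):1^3=2 (2,2):2^2=0 (0,3):0^3=3 (1,2):1^2=3 -> mex({0, 1, 2, 3}) = 4
Therefore G(5) = 4.

4


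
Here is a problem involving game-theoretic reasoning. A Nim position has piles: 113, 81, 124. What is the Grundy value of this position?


We need the XOR (exclusive or) of all pile sizes.
After XOR-ing pile 1 (size 113): 0 XOR 113 = 113
After XOR-ing pile 2 (size 81): 113 XOR 81 = 32
After XOR-ing pile 3 (size 124): 32 XOR 124 = 92
The Nim-value of this position is 92.

92


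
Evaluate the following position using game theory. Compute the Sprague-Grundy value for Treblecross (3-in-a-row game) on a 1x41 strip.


Treblecross: place X on empty cells; 3-in-a-row wins.
Playing within two cells of an existing X lets the opponent win at once, so sensible play treats the cells i-2..i+2 around each X as dead. The player left with no safe cell loses, so this is a normal-play take-away game on strips of safe cells.
Placing X at cell i (0-indexed) of a strip of k safe cells leaves independent strips of sizes max(0, i-2) and max(0, k-i-3). Hence G(k) = mex{ G(max(0,i-2)) XOR G(max(0,k-i-3)) : 0 <= i < k }, with G(0) = 0.
G(1): splits (0,0):0^0=0 -> mex({0}) = 1
G(2): splits (0,0):0^0=0 -> mex({0}) = 1
G(3): splits (0,0):0^0=0 -> mex({0}) = 1
G(4): splits (0,1):0^1=1 (0,0):0^0=0 -> mex({0, 1}) = 2
G(5): splits (0,2):0^1=1 (0,1):0^1=1 (0,0):0^0=0 -> mex({0, 1}) = 2
G(6) = mex({1}) = 0
G(7) = mex({0, 1, 2}) = 3
G(8) = mex({0, 1, 2}) = 3
G(9) = mex({0, 2}) = 1
G(10) = mex({0, 2, 3}) = 1
G(11) = mex({0, 3}) = 1
G(12) = mex({1, 3}) = 0
G(13) = mex({0, 1, 2, 3}) = 4
G(14) = mex({0, 1, 2}) = 3
G(15) = mex({0, 1, 2}) = 3
G(16) = mex({0, 1, 2, 4}) = 3
G(17) = mex({0, 1, 3, 4}) = 2
G(18) = mex({0, 1, 3, 4}) = 2
G(19) = mex({0, 1, 3, 5}) = 2
G(20) = mex({0, 1, 2, 3, 5}) = 4
G(21) = mex({0, 1, 2, 3, 5}) = 4
G(22) = mex({1, 2, 6}) = 0
G(23) = mex({0, 1, 2, 3, 4, 6}) = 5
G(24) = mex({0, 1, 2, 3, 4}) = 5
G(25) = mex({0, 1, 3, 4, 7}) = 2
G(26) = mex({0, 1, 3, 4, 5, 7}) = 2
G(27) = mex({0, 1, 3, 5}) = 2
G(28) = mex({0, 1, 2, 5}) = 3
G(29) = mex({0, 1, 2, 4, 5, 6}) = 3
G(30) = mex({1, 2, 4, 6}) = 0
G(31) = mex({0, 1, 2, 3, 4, 6}) = 5
G(32) = mex({1, 2, 3, 4, 7}) = 0
G(33) = mex({0, 3, 7}) = 1
G(34) = mex({0, 2, 3, 5, 7}) = 1
G(35) = mex({0, 2, 3, 5, 6}) = 1
G(36) = mex({0, 1, 2, 5, 6}) = 3
G(37) = mex({0, 1, 2, 4, 5, 6}) = 3
G(38) = mex({0, 1, 2, 4}) = 3
G(39) = mex({0, 1, 2, 3, 4, 7}) = 5
G(40) = mex({0, 1, 2, 3, 4, 5, 7}) = 6
G(41) = mex({0, 1, 2, 3, 5, 7}) = 4
Therefore G(41) = 4.

4


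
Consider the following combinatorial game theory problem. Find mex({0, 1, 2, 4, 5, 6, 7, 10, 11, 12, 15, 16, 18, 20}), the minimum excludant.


Set = {0, 1, 2, 4, 5, 6, 7, 10, 11, 12, 15, 16, 18, 20}
0 is in the set.
1 is in the set.
2 is in the set.
3 is NOT in the set. This is the mex.
mex = 3

3


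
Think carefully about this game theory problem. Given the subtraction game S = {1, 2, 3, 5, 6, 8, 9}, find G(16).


The subtraction set is S = {1, 2, 3, 5, 6, 8, 9}.
G(k) = mex{ G(k - s) : s in S, s <= k }. We compute iteratively: G(0) = 0.
G(1) = mex({0}) = 1
G(2) = mex({0, 1}) = 2
G(3) = mex({0, 1, 2}) = 3
G(4) = mex({1, 2, 3}) = 0
G(5) = mex({0, 2, 3}) = 1
G(6) = mex({0, 1, 3}) = 2
G(7) = mex({0, 1, 2}) = 3
G(8) = mex({0, 1, 2, 3}) = 4
G(9) = mex({0, 1, 2, 3, 4}) = 5
G(10) = mex({0, 1, 2, 3, 4, 5}) = 6
G(11) = mex({1, 2, 3, 4, 5, 6}) = 0
G(12) = mex({0, 2, 3, 5, 6}) = 1
G(13) = mex({0, 1, 3, 4, 6}) = 2
G(14) = mex({0, 1, 2, 4, 5}) = 3
G(15) = mex({1, 2, 3, 5, 6}) = 0
G(16) = mex({0, 2, 3, 4, 6}) = 1
Therefore G(16) = 1.

1


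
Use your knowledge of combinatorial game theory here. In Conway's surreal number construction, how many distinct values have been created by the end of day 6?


Day 0: {|} = 0 is born. Count = 1.
Day n: the number of surreal numbers born by day n is 2^(n+1) - 1.
By day 0: 2^1 - 1 = 1
By day 1: 2^2 - 1 = 3
By day 2: 2^3 - 1 = 7
By day 3: 2^4 - 1 = 15
By day 4: 2^5 - 1 = 31
By day 5: 2^6 - 1 = 63
By day 6: 2^7 - 1 = 127
By day 6: 127 surreal numbers.

127


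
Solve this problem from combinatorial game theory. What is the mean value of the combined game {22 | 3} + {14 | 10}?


G1 = {22 | 3}, G2 = {14 | 10}
Each is a switch {a | b} with numbers a > b; its mean value is (a + b)/2, and mean value is additive over game sums: m(G1 + G2) = m(G1) + m(G2).
Mean of G1 = (22 + (3))/2 = 25/2 = 25/2
Mean of G2 = (14 + (10))/2 = 24/2 = 12
Mean of G1 + G2 = 25/2 + 12 = 49/2

49/2


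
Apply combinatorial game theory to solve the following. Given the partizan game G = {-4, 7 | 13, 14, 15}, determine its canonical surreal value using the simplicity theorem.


Left options: {-4, 7}, max = 7
Right options: {13, 14, 15}, min = 13
All options are numbers and max(Left) < min(Right), so by the simplicity theorem the value is the simplest (earliest-born) number strictly between 7 and 13.
Integers 8 through 12 all lie strictly between 7 and 13.
Among integers, the simplest (lowest birthday = smallest |n|; 0 is born on day 0, +-n on day n) is 8.
No non-integer in the interval can be simpler: if x is a non-integer in the interval, then floor(x) or ceil(x) also lies in the interval (the interval contains an integer), and both are proper prefixes of x's sign expansion, i.e. born earlier. So the game value is 8.
Game value = 8

8


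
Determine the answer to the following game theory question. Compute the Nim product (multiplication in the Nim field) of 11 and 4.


Nim multiplication is bilinear over XOR: (u XOR v) * w = (u*w) XOR (v*w).
So we split each operand into its bit components and XOR the pairwise Nim products.
11 = 1 + 2 + 8 (as XOR of powers of 2).
4 = 4 (as XOR of powers of 2).
Using the standard Nim-product table on single bits:
  2*2 = 3,   2*4 = 8,   2*8 = 12,
  4*4 = 6,   4*8 = 11,  8*8 = 13,
and  1*x = x (identity), k*l = l*k (commutative).
Pairwise Nim products:
  1 * 4 = 4
  2 * 4 = 8
  8 * 4 = 11
XOR them: 4 XOR 8 XOR 11 = 7.
Result: 11 * 4 = 7 (in Nim).

7


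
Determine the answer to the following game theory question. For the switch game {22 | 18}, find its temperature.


The game is {22 | 18}, a switch {a | b} with numbers a > b.
Cooling {a | b} by t gives {a - t | b + t}, which stops being hot when a - t = b + t, i.e. at t = (a - b)/2. So the temperature of a switch is (a - b)/2.
Temperature = (Left option - Right option) / 2
= (22 - (18)) / 2
= 4 / 2
= 2

2


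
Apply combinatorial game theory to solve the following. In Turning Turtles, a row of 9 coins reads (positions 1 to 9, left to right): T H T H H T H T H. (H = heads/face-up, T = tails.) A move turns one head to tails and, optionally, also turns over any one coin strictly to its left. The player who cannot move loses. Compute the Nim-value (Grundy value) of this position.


Coins: T H T H H T H T H
Key fact: a single head at position k behaves exactly like a Nim heap of size k (turning it to T and optionally flipping a coin at j < k corresponds to moving the heap from k to j, or to 0), and heads combine as a disjunctive sum (two heads at the same place would cancel, matching j XOR j = 0). So the Nim-value is the XOR of the 1-indexed positions of the heads.
Face-up positions (1-indexed): [2, 4, 5, 7, 9]
XOR 0 with 2: 0 XOR 2 = 2
XOR 2 with 4: 2 XOR 4 = 6
XOR 6 with 5: 6 XOR 5 = 3
XOR 3 with 7: 3 XOR 7 = 4
XOR 4 with 9: 4 XOR 9 = 13
Nim-value = 13

13


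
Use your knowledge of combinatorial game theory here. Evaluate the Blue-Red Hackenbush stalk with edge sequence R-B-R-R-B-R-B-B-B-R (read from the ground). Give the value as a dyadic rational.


Edges (from ground): R-B-R-R-B-R-B-B-B-R
By Berlekamp's sign-expansion rule, a Blue-Red Hackenbush stalk has the value of the surreal number whose sign sequence is the edge sequence with B -> + and R -> -.
Sign sequence: -+--+-+++-
Trace the sign expansion in the surreal number tree, starting from 0:
Edge 1: R (sign -) -> bounds (-inf, 0), value = -1
Edge 2: B (sign +) -> bounds (-1, 0), value = -1/2
Edge 3: R (sign -) -> bounds (-1, -1/2), value = -3/4
Edge 4: R (sign -) -> bounds (-1, -3/4), value = -7/8
Edge 5: B (sign +) -> bounds (-7/8, -3/4), value = -13/16
Edge 6: R (sign -) -> bounds (-7/8, -13/16), value = -27/32
Edge 7: B (sign +) -> bounds (-27/32, -13/16), value = -53/64
Edge 8: B (sign +) -> bounds (-53/64, -13/16), value = -105/128
Edge 9: B (sign +) -> bounds (-105/128, -13/16), value = -209/256
Edge 10: R (sign -) -> bounds (-105/128, -209/256), value = -419/512
Game value = -419/512

-419/512


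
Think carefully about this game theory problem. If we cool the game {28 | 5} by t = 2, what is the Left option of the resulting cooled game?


Original game: {28 | 5} (a switch {a | b} with a > b).
Cooling by t (for t below the temperature (a - b)/2 = 23/2) taxes each move by t: {a | b} cooled by t is {a - t | b + t}.
Cooling amount: t = 2
Cooled Left option: 28 - 2 = 26
Cooled Right option: 5 + 2 = 7
Cooled game: {26 | 7}
Left option = 26

26


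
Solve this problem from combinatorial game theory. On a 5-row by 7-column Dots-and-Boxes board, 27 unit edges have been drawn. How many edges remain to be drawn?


Grid: 5 x 7 boxes, i.e. 6 rows and 8 columns of dots.
Horizontal edges: (rows + 1) * cols = 6 * 7 = 42
Vertical edges: rows * (cols + 1) = 5 * 8 = 40
Total edges: 42 + 40 = 82
Edges drawn: 27
Remaining: 82 - 27 = 55

55


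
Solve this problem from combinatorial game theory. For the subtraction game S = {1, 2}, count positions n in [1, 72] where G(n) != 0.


Subtraction set S = {1, 2}, so G(n) = n mod 3.
G(n) = 0 when n is a multiple of 3.
Multiples of 3 in [1, 72]: 24
N-positions (nonzero Grundy) = 72 - 24 = 48

48


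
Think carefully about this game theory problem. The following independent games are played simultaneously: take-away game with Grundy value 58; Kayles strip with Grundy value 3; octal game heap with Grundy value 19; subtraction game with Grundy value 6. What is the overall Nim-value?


By the Sprague-Grundy theorem, the Grundy value of a sum of games is the XOR of individual Grundy values.
take-away game: Grundy value = 58. Running XOR: 0 XOR 58 = 58
Kayles strip: Grundy value = 3. Running XOR: 58 XOR 3 = 57
octal game heap: Grundy value = 19. Running XOR: 57 XOR 19 = 42
subtraction game: Grundy value = 6. Running XOR: 42 XOR 6 = 44
The combined Grundy value is 44.

44


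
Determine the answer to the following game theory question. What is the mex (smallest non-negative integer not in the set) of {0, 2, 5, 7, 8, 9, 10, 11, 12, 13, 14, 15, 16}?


Set = {0, 2, 5, 7, 8, 9, 10, 11, 12, 13, 14, 15, 16}
0 is in the set.
1 is NOT in the set. This is the mex.
mex = 1

1


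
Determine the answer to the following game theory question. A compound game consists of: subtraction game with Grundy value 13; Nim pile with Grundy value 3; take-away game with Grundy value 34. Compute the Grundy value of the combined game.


By the Sprague-Grundy theorem, the Grundy value of a sum of games is the XOR of individual Grundy values.
subtraction game: Grundy value = 13. Running XOR: 0 XOR 13 = 13
Nim pile: Grundy value = 3. Running XOR: 13 XOR 3 = 14
take-away game: Grundy value = 34. Running XOR: 14 XOR 34 = 44
The combined Grundy value is 44.

44


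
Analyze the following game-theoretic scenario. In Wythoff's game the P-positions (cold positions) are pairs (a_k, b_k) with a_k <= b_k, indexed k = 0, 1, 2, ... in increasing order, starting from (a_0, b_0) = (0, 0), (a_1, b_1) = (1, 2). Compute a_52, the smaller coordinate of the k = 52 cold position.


By Wythoff's theorem, a_k = floor(k * phi) and b_k = floor(k * phi^2) = a_k + k, where phi = (1 + sqrt(5))/2 is the golden ratio.
phi = (1 + sqrt(5))/2 = 1.618034
k = 52
k * phi = 52 * 1.618034 = 84.137767
a_52 = floor(k * phi) = 84

84


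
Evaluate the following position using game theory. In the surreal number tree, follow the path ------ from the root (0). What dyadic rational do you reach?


Sign expansion: ------
Rule: track bounds (lo, hi), initially (-inf, +inf). On '+', the current value becomes lo and we move to the simplest number in (value, hi): value + 1 if hi = +inf, otherwise the midpoint (value + hi)/2. On '-', the current value becomes hi and we move to value - 1 if lo = -inf, otherwise the midpoint (lo + value)/2.
Start at 0.
Step 1: sign = -, move left. Bounds: (-inf, 0). Value = -1
Step 2: sign = -, move left. Bounds: (-inf, -1). Value = -2
Step 3: sign = -, move left. Bounds: (-inf, -2). Value = -3
Step 4: sign = -, move left. Bounds: (-inf, -3). Value = -4
Step 5: sign = -, move left. Bounds: (-inf, -4). Value = -5
Step 6: sign = -, move left. Bounds: (-inf, -5). Value = -6
The surreal number with sign expansion ------ is -6.

-6


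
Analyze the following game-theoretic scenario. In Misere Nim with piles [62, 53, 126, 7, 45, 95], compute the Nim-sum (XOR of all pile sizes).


We need the XOR (exclusive or) of all pile sizes.
After XOR-ing pile 1 (size 62): 0 XOR 62 = 62
After XOR-ing pile 2 (size 53): 62 XOR 53 = 11
After XOR-ing pile 3 (size 126): 11 XOR 126 = 117
After XOR-ing pile 4 (size 7): 117 XOR 7 = 114
After XOR-ing pile 5 (size 45): 114 XOR 45 = 95
After XOR-ing pile 6 (size 95): 95 XOR 95 = 0
The Nim-value of this position is 0.

0


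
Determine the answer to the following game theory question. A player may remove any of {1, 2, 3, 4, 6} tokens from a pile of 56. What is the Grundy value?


The subtraction set is S = {1, 2, 3, 4, 6}.
G(k) = mex{ G(k - s) : s in S, s <= k }. We compute iteratively: G(0) = 0.
G(1) = mex({0}) = 1
G(2) = mex({0, 1}) = 2
G(3) = mex({0, 1, 2}) = 3
G(4) = mex({0, 1, 2, 3}) = 4
G(5) = mex({1, 2, 3, 4}) = 0
G(6) = mex({0, 2, 3, 4}) = 1
G(7) = mex({0, 1, 3, 4}) = 2
G(8) = mex({0, 1, 2, 4}) = 3
G(9) = mex({0, 1, 2, 3}) = 4
G(10) = mex({1, 2, 3, 4}) = 0
Observe that G(5)..G(10) = 0, 1, 2, 3, 4, 0 repeats G(0)..G(5) = 0, 1, 2, 3, 4, 0.
For k >= max(S) = 6, G(k) is determined by the previous 6 values G(k-6)..G(k-1); a window of 6 consecutive values has recurred shifted by 5, so by induction G(k + 5) = G(k) for all k >= 0: the sequence is periodic from the start with period 5.
One period: G(0..4) = 0, 1, 2, 3, 4.
56 mod 5 = 1, so G(56) = G(1) = 1.

1


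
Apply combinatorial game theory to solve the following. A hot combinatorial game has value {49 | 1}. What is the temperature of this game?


The game is {49 | 1}, a switch {a | b} with numbers a > b.
Cooling {a | b} by t gives {a - t | b + t}, which stops being hot when a - t = b + t, i.e. at t = (a - b)/2. So the temperature of a switch is (a - b)/2.
Temperature = (Left option - Right option) / 2
= (49 - (1)) / 2
= 48 / 2
= 24

24


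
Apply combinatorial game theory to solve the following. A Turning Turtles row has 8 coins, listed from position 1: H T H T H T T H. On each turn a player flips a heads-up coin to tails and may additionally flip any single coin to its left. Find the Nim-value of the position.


Coins: H T H T H T T H
Key fact: a single head at position k behaves exactly like a Nim heap of size k (turning it to T and optionally flipping a coin at j < k corresponds to moving the heap from k to j, or to 0), and heads combine as a disjunctive sum (two heads at the same place would cancel, matching j XOR j = 0). So the Nim-value is the XOR of the 1-indexed positions of the heads.
Face-up positions (1-indexed): [1, 3, 5, 8]
XOR 0 with 1: 0 XOR 1 = 1
XOR 1 with 3: 1 XOR 3 = 2
XOR 2 with 5: 2 XOR 5 = 7
XOR 7 with 8: 7 XOR 8 = 15
Nim-value = 15

15


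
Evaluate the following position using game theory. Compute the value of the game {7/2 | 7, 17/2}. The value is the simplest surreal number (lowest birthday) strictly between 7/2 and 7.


Left options: {7/2}, max = 7/2
Right options: {7, 17/2}, min = 7
All options are numbers and max(Left) < min(Right), so by the simplicity theorem the value is the simplest (earliest-born) number strictly between 7/2 and 7.
Integers 4 through 6 all lie strictly between 7/2 and 7.
Among integers, the simplest (lowest birthday = smallest |n|; 0 is born on day 0, +-n on day n) is 4.
No non-integer in the interval can be simpler: if x is a non-integer in the interval, then floor(x) or ceil(x) also lies in the interval (the interval contains an integer), and both are proper prefixes of x's sign expansion, i.e. born earlier. So the game value is 4.
Game value = 4

4


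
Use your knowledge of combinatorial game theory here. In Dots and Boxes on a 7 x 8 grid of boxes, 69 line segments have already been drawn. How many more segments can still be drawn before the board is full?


Grid: 7 x 8 boxes, i.e. 8 rows and 9 columns of dots.
Horizontal edges: (rows + 1) * cols = 8 * 8 = 64
Vertical edges: rows * (cols + 1) = 7 * 9 = 63
Total edges: 64 + 63 = 127
Edges drawn: 69
Remaining: 127 - 69 = 58

58


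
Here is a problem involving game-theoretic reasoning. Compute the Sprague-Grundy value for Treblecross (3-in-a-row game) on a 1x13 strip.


Treblecross: place X on empty cells; 3-in-a-row wins.
Playing within two cells of an existing X lets the opponent win at once, so sensible play treats the cells i-2..i+2 around each X as dead. The player left with no safe cell loses, so this is a normal-play take-away game on strips of safe cells.
Placing X at cell i (0-indexed) of a strip of k safe cells leaves independent strips of sizes max(0, i-2) and max(0, k-i-3). Hence G(k) = mex{ G(max(0,i-2)) XOR G(max(0,k-i-3)) : 0 <= i < k }, with G(0) = 0.
G(1): splits (0,0):0^0=0 -> mex({0}) = 1
G(2): splits (0,0):0^0=0 -> mex({0}) = 1
G(3): splits (0,0):0^0=0 -> mex({0}) = 1
G(4): splits (0,1):0^1=1 (0,0):0^0=0 -> mex({0, 1}) = 2
G(5): splits (0,2):0^1=1 (0,1):0^1=1 (0,0):0^0=0 -> mex({0, 1}) = 2
G(6) = mex({1}) = 0
G(7) = mex({0, 1, 2}) = 3
G(8) = mex({0, 1, 2}) = 3
G(9) = mex({0, 2}) = 1
G(10) = mex({0, 2, 3}) = 1
G(11) = mex({0, 3}) = 1
G(12) = mex({1, 3}) = 0
G(13) = mex({0, 1, 2, 3}) = 4
Therefore G(13) = 4.

4


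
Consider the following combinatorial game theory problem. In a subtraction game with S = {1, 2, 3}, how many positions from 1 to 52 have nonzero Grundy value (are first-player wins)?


Subtraction set S = {1, 2, 3}, so G(n) = n mod 4.
G(n) = 0 when n is a multiple of 4.
Multiples of 4 in [1, 52]: 13
N-positions (nonzero Grundy) = 52 - 13 = 39

39


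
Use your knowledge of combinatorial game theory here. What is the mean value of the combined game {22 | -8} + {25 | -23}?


G1 = {22 | -8}, G2 = {25 | -23}
Each is a switch {a | b} with numbers a > b; its mean value is (a + b)/2, and mean value is additive over game sums: m(G1 + G2) = m(G1) + m(G2).
Mean of G1 = (22 + (-8))/2 = 14/2 = 7
Mean of G2 = (25 + (-23))/2 = 2/2 = 1
Mean of G1 + G2 = 7 + 1 = 8

8


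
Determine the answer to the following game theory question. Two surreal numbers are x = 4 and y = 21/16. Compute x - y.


x = 4, y = 21/16
Converting to common denominator: 16
x = 64/16, y = 21/16
x - y = 4 - 21/16 = 43/16

43/16


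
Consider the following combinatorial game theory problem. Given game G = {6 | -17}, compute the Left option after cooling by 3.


Original game: {6 | -17} (a switch {a | b} with a > b).
Cooling by t (for t below the temperature (a - b)/2 = 23/2) taxes each move by t: {a | b} cooled by t is {a - t | b + t}.
Cooling amount: t = 3
Cooled Left option: 6 - 3 = 3
Cooled Right option: -17 + 3 = -14
Cooled game: {3 | -14}
Left option = 3

3


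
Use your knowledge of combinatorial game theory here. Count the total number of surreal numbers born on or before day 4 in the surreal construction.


Day 0: {|} = 0 is born. Count = 1.
Day n: the number of surreal numbers born by day n is 2^(n+1) - 1.
By day 0: 2^1 - 1 = 1
By day 1: 2^2 - 1 = 3
By day 2: 2^3 - 1 = 7
By day 3: 2^4 - 1 = 15
By day 4: 2^5 - 1 = 31
By day 4: 31 surreal numbers.

31


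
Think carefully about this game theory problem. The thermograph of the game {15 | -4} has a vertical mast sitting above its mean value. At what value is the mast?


Game = {15 | -4}, a switch {a | b} with numbers a > b.
Its thermograph has left wall a - t and right wall b + t, which meet at t = (a - b)/2, where both equal (a + b)/2. So the mast (mean value) is at (a + b)/2.
Mean = (15 + (-4))/2 = 11/2 = 11/2

11/2


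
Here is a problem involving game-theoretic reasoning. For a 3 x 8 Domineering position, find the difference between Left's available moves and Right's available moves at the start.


Board is 3 x 8 (rows x cols).
Left (vertical) placements: (rows-1) * cols = 2 * 8 = 16
Right (horizontal) placements: rows * (cols-1) = 3 * 7 = 21
Advantage = Left - Right = 16 - 21 = -5

-5


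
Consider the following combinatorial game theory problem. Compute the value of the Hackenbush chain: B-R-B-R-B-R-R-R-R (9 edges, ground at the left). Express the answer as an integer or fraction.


Edges (from ground): B-R-B-R-B-R-R-R-R
By Berlekamp's sign-expansion rule, a Blue-Red Hackenbush stalk has the value of the surreal number whose sign sequence is the edge sequence with B -> + and R -> -.
Sign sequence: +-+-+----
Trace the sign expansion in the surreal number tree, starting from 0:
Edge 1: B (sign +) -> bounds (0, +inf), value = 1
Edge 2: R (sign -) -> bounds (0, 1), value = 1/2
Edge 3: B (sign +) -> bounds (1/2, 1), value = 3/4
Edge 4: R (sign -) -> bounds (1/2, 3/4), value = 5/8
Edge 5: B (sign +) -> bounds (5/8, 3/4), value = 11/16
Edge 6: R (sign -) -> bounds (5/8, 11/16), value = 21/32
Edge 7: R (sign -) -> bounds (5/8, 21/32), value = 41/64
Edge 8: R (sign -) -> bounds (5/8, 41/64), value = 81/128
Edge 9: R (sign -) -> bounds (5/8, 81/128), value = 161/256
Game value = 161/256

161/256


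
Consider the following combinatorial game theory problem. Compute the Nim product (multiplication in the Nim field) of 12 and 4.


Nim multiplication is bilinear over XOR: (u XOR v) * w = (u*w) XOR (v*w).
So we split each operand into its bit components and XOR the pairwise Nim products.
12 = 4 + 8 (as XOR of powers of 2).
4 = 4 (as XOR of powers of 2).
Using the standard Nim-product table on single bits:
  2*2 = 3,   2*4 = 8,   2*8 = 12,
  4*4 = 6,   4*8 = 11,  8*8 = 13,
and  1*x = x (identity), k*l = l*k (commutative).
Pairwise Nim products:
  4 * 4 = 6
  8 * 4 = 11
XOR them: 6 XOR 11 = 13.
Result: 12 * 4 = 13 (in Nim).

13


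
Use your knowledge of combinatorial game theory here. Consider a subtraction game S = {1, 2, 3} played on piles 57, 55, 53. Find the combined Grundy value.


Subtraction set: {1, 2, 3}
For this subtraction set, G(n) = n mod 4 (period = max + 1 = 4).
Pile 1 (size 57): G(57) = 57 mod 4 = 1
Pile 2 (size 55): G(55) = 55 mod 4 = 3
Pile 3 (size 53): G(53) = 53 mod 4 = 1
Total Grundy value = XOR of all: 1 XOR 3 XOR 1 = 3

3


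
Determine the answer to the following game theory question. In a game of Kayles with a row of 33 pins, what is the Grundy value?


Kayles: a move removes 1 or 2 adjacent pins from a contiguous row.
Removing pins from a row of k leaves two independent rows (a, b) with a + b = k - 1 (one pin) or a + b = k - 2 (two pins); an end removal gives a = 0.
By Sprague-Grundy, G(k) = mex{ G(a) XOR G(b) } over all these splits. G(0) = 0.
G(1): splits (0,0):0^0=0 -> mex({0}) = 1
G(2): splits (0,1):0^1=1 (0,0):0^0=0 -> mex({0, 1}) = 2
G(3): splits (0,2):0^2=2 (1,1):1^1=0 (0,1):0^1=1 -> mex({0, 1, 2}) = 3
G(4): splits (0,3):0^3=3 (1,2):1^2=3 (0,2):0^2=2 (1,1):1^1=0 -> mex({0, 2, 3}) = 1
G(5): splits (0,4):0^1=1 (1,3):1^3=2 (2,2):2^2=0 (0,3):0^3=3 (1,2):1^2=3 -> mex({0, 1, 2, 3}) = 4
G(6) = mex({0, 1, 2, 4}) = 3
G(7) = mex({0, 1, 3, 4, 5}) = 2
G(8) = mex({0, 2, 3, 5, 6}) = 1
G(9) = mex({0, 1, 2, 3, 6, 7}) = 4
G(10) = mex({0, 1, 3, 4, 5, 7}) = 2
G(11) = mex({0, 1, 2, 3, 4, 5}) = 6
G(12) = mex({0, 1, 2, 3, 5, 6, 7}) = 4
G(13) = mex({0, 2, 3, 4, 6, 7}) = 1
G(14) = mex({0, 1, 4, 5, 6, 7}) = 2
G(15) = mex({0, 1, 2, 3, 4, 5, 6}) = 7
G(16) = mex({0, 2, 3, 5, 6, 7}) = 1
G(17) = mex({0, 1, 2, 3, 5, 6, 7}) = 4
G(18) = mex({0, 1, 2, 4, 5, 6}) = 3
G(19) = mex({0, 1, 3, 4, 5, 7}) = 2
G(20) = mex({0, 2, 3, 4, 5, 6, 7}) = 1
G(21) = mex({0, 1, 2, 3, 5, 6, 7}) = 4
G(22) = mex({0, 1, 2, 3, 4, 5, 7}) = 6
G(23) = mex({0, 1, 2, 3, 4, 5, 6}) = 7
G(24) = mex({0, 1, 2, 3, 5, 6, 7}) = 4
G(25) = mex({0, 2, 3, 4, 6, 7}) = 1
G(26) = mex({0, 1, 3, 4, 5, 6, 7}) = 2
G(27) = mex({0, 1, 2, 3, 4, 5, 6, 7}) = 8
G(28) = mex({0, 1, 2, 3, 4, 6, 7, 8}) = 5
G(29) = mex({0, 1, 2, 3, 5, 6, 7, 8, 9}) = 4
G(30) = mex({0, 1, 2, 3, 4, 5, 6, 9, 10}) = 7
G(31) = mex({0, 1, 3, 4, 5, 7, 10, 11}) = 2
G(32) = mex({0, 2, 3, 4, 5, 6, 7, 9, 11}) = 1
G(33) = mex({0, 1, 2, 3, 4, 5, 6, 7, 9, 12}) = 8
Therefore G(33) = 8.

8


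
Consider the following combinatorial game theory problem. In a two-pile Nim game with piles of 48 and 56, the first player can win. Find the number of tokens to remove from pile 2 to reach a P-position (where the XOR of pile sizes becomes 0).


Piles: 48 and 56
Current XOR: 48 XOR 56 = 8 (non-zero, so this is an N-position).
To make the XOR zero, we need to find a move that balances the piles.
For pile 2 (size 56): target = 56 XOR 8 = 48
We reduce pile 2 from 56 to 48.
Tokens removed: 56 - 48 = 8
Verification: 48 XOR 48 = 0

8


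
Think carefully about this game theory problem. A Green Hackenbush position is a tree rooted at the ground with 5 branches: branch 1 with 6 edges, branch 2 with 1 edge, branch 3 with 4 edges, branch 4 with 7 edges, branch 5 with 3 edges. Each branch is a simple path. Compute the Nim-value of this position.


The tree has 5 branches from the ground vertex.
In Green Hackenbush, the Nim-value of a simple path of length k is k.
Branch 1: length 6, Nim-value = 6
Branch 2: length 1, Nim-value = 1
Branch 3: length 4, Nim-value = 4
Branch 4: length 7, Nim-value = 7
Branch 5: length 3, Nim-value = 3
Total Nim-value = XOR of all branch values:
0 XOR 6 = 6
6 XOR 1 = 7
7 XOR 4 = 3
3 XOR 7 = 4
4 XOR 3 = 7
Nim-value of the tree = 7

7


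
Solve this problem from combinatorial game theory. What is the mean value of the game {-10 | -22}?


Game = {-10 | -22}, a switch {a | b} with numbers a > b.
Its thermograph has left wall a - t and right wall b + t, which meet at t = (a - b)/2, where both equal (a + b)/2. So the mast (mean value) is at (a + b)/2.
Mean = (-10 + (-22))/2 = -32/2 = -16

-16


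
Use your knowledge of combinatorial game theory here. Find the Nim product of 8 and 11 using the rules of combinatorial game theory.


Nim multiplication is bilinear over XOR: (u XOR v) * w = (u*w) XOR (v*w).
So we split each operand into its bit components and XOR the pairwise Nim products.
8 = 8 (as XOR of powers of 2).
11 = 1 + 2 + 8 (as XOR of powers of 2).
Using the standard Nim-product table on single bits:
  2*2 = 3,   2*4 = 8,   2*8 = 12,
  4*4 = 6,   4*8 = 11,  8*8 = 13,
and  1*x = x (identity), k*l = l*k (commutative).
Pairwise Nim products:
  8 * 1 = 8
  8 * 2 = 12
  8 * 8 = 13
XOR them: 8 XOR 12 XOR 13 = 9.
Result: 8 * 11 = 9 (in Nim).

9


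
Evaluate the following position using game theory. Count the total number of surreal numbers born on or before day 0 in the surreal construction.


Day 0: {|} = 0 is born. Count = 1.
Day n: the number of surreal numbers born by day n is 2^(n+1) - 1.
By day 0: 2^1 - 1 = 1
By day 0: 1 surreal numbers.

1


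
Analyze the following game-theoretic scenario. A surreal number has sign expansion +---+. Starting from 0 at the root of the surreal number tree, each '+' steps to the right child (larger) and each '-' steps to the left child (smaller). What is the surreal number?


Sign expansion: +---+
Rule: track bounds (lo, hi), initially (-inf, +inf). On '+', the current value becomes lo and we move to the simplest number in (value, hi): value + 1 if hi = +inf, otherwise the midpoint (value + hi)/2. On '-', the current value becomes hi and we move to value - 1 if lo = -inf, otherwise the midpoint (lo + value)/2.
Start at 0.
Step 1: sign = +, move right. Bounds: (0, +inf). Value = 1
Step 2: sign = -, move left. Bounds: (0, 1). Value = 1/2
Step 3: sign = -, move left. Bounds: (0, 1/2). Value = 1/4
Step 4: sign = -, move left. Bounds: (0, 1/4). Value = 1/8
Step 5: sign = +, move right. Bounds: (1/8, 1/4). Value = 3/16
The surreal number with sign expansion +---+ is 3/16.

3/16


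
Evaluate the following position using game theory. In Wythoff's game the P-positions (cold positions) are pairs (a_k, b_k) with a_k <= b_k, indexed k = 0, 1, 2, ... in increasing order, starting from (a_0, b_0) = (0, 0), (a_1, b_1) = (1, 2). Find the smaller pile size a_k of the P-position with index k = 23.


By Wythoff's theorem, a_k = floor(k * phi) and b_k = floor(k * phi^2) = a_k + k, where phi = (1 + sqrt(5))/2 is the golden ratio.
phi = (1 + sqrt(5))/2 = 1.618034
k = 23
k * phi = 23 * 1.618034 = 37.214782
a_23 = floor(k * phi) = 37

37


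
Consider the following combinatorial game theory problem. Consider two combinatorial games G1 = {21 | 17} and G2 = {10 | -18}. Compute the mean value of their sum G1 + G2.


G1 = {21 | 17}, G2 = {10 | -18}
Each is a switch {a | b} with numbers a > b; its mean value is (a + b)/2, and mean value is additive over game sums: m(G1 + G2) = m(G1) + m(G2).
Mean of G1 = (21 + (17))/2 = 38/2 = 19
Mean of G2 = (10 + (-18))/2 = -8/2 = -4
Mean of G1 + G2 = 19 + -4 = 15

15


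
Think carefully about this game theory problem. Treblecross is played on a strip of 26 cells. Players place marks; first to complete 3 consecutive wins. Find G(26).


Treblecross: place X on empty cells; 3-in-a-row wins.
Playing within two cells of an existing X lets the opponent win at once, so sensible play treats the cells i-2..i+2 around each X as dead. The player left with no safe cell loses, so this is a normal-play take-away game on strips of safe cells.
Placing X at cell i (0-indexed) of a strip of k safe cells leaves independent strips of sizes max(0, i-2) and max(0, k-i-3). Hence G(k) = mex{ G(max(0,i-2)) XOR G(max(0,k-i-3)) : 0 <= i < k }, with G(0) = 0.
G(1): splits (0,0):0^0=0 -> mex({0}) = 1
G(2): splits (0,0):0^0=0 -> mex({0}) = 1
G(3): splits (0,0):0^0=0 -> mex({0}) = 1
G(4): splits (0,1):0^1=1 (0,0):0^0=0 -> mex({0, 1}) = 2
G(5): splits (0,2):0^1=1 (0,1):0^1=1 (0,0):0^0=0 -> mex({0, 1}) = 2
G(6) = mex({1}) = 0
G(7) = mex({0, 1, 2}) = 3
G(8) = mex({0, 1, 2}) = 3
G(9) = mex({0, 2}) = 1
G(10) = mex({0, 2, 3}) = 1
G(11) = mex({0, 3}) = 1
G(12) = mex({1, 3}) = 0
G(13) = mex({0, 1, 2, 3}) = 4
G(14) = mex({0, 1, 2}) = 3
G(15) = mex({0, 1, 2}) = 3
G(16) = mex({0, 1, 2, 4}) = 3
G(17) = mex({0, 1, 3, 4}) = 2
G(18) = mex({0, 1, 3, 4}) = 2
G(19) = mex({0, 1, 3, 5}) = 2
G(20) = mex({0, 1, 2, 3, 5}) = 4
G(21) = mex({0, 1, 2, 3, 5}) = 4
G(22) = mex({1, 2, 6}) = 0
G(23) = mex({0, 1, 2, 3, 4, 6}) = 5
G(24) = mex({0, 1, 2, 3, 4}) = 5
G(25) = mex({0, 1, 3, 4, 7}) = 2
G(26) = mex({0, 1, 3, 4, 5, 7}) = 2
Therefore G(26) = 2.

2


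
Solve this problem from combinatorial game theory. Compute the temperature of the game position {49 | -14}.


The game is {49 | -14}, a switch {a | b} with numbers a > b.
Cooling {a | b} by t gives {a - t | b + t}, which stops being hot when a - t = b + t, i.e. at t = (a - b)/2. So the temperature of a switch is (a - b)/2.
Temperature = (Left option - Right option) / 2
= (49 - (-14)) / 2
= 63 / 2
= 63/2

63/2
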